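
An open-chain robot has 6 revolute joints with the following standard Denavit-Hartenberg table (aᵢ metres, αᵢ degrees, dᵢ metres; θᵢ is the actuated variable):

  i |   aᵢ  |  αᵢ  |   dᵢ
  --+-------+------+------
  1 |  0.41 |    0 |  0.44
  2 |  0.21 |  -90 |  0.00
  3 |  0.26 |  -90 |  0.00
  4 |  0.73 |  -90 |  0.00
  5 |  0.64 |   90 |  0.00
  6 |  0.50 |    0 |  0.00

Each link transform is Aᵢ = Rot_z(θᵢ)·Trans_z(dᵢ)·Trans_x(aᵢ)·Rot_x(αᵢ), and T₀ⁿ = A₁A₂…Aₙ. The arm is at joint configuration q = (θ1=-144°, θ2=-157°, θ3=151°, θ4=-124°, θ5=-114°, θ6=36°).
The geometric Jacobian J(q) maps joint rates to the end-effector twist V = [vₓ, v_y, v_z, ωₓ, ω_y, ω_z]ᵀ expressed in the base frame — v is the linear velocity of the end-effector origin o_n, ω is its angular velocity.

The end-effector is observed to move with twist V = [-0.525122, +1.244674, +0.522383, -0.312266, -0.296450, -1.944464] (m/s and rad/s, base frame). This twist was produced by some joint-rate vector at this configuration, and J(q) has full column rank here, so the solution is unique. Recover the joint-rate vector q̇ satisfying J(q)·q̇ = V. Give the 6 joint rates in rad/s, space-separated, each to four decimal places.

o_n = [-0.9695, -0.4922, 1.1131]
J₁: ẑ×o_n = [0.4922, -0.9695, 0.0000], ω = ẑ
J2: z=[0.0000, 0.0000, 1.0000] o=[-0.3317, -0.2410, 0.4400] → [0.2512, -0.6378, 0.0000, 0.0000, 0.0000, 1.0000]
J3: z=[-0.8572, 0.5150, 0.0000] o=[-0.2235, -0.0610, 0.4400] → [0.3467, 0.5770, 0.7539, -0.8572, 0.5150, 0.0000]
J4: z=[-0.2497, -0.4156, 0.8746] o=[-0.3407, -0.2559, 0.3139] → [-0.1254, -0.3505, -0.2023, -0.2497, -0.4156, 0.8746]
J5: z=[-0.8528, -0.3335, -0.4019] o=[-0.6755, 0.3618, 0.5119] → [-0.5438, 0.6309, 0.6303, -0.8528, -0.3335, -0.4019]
J6: z=[0.5206, -0.6040, -0.6034] o=[-0.7021, -0.1014, 0.9526] → [-0.3327, 0.0778, -0.3650, 0.5206, -0.6040, -0.6034]
q̇ = J⁺·V = [0.2770, -0.9190, 0.4250, -0.5760, 0.6510, 0.8900]

0.2770 -0.9190 0.4250 -0.5760 0.6510 0.8900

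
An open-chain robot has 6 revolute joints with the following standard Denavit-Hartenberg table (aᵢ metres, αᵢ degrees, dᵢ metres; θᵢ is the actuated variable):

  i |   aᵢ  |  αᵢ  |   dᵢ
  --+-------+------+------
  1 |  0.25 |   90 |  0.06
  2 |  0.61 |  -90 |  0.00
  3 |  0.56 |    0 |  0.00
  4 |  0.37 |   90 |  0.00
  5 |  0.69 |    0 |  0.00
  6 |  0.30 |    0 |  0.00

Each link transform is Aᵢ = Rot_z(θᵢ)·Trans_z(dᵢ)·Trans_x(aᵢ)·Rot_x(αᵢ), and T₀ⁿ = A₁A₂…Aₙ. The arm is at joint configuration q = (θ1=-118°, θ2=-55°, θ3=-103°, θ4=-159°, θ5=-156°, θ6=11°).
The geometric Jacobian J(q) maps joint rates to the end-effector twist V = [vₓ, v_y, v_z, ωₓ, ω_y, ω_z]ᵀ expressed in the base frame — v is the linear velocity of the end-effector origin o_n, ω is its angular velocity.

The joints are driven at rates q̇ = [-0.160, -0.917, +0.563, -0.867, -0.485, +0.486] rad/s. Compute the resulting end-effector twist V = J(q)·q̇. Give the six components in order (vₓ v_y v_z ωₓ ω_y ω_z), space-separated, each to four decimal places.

o_n = [-1.0169, 0.3174, -0.6539]
J₁: ẑ×o_n = [-0.3174, -1.0169, 0.0000], ω = ẑ
J2: z=[-0.8829, 0.4695, 0.0000] o=[-0.1174, -0.2207, 0.0600] → [-0.3351, -0.6303, -0.0528, -0.8829, 0.4695, 0.0000]
J3: z=[-0.3846, -0.7233, 0.5736] o=[-0.2816, -0.5297, -0.4397] → [-0.3309, -0.5041, -0.8575, -0.3846, -0.7233, 0.5736]
J4: z=[-0.3846, -0.7233, 0.5736] o=[-0.7295, -0.2097, -0.3365] → [-0.0728, -0.2869, -0.4105, -0.3846, -0.7233, 0.5736]
J5: z=[-0.1438, -0.5668, -0.8112] o=[-0.3921, -0.3556, -0.2943] → [0.7497, 0.4551, -0.4509, -0.1438, -0.5668, -0.8112]
J6: z=[-0.1438, -0.5668, -0.8112] o=[-0.8589, 0.0960, -0.5271] → [0.2514, 0.1099, -0.1213, -0.1438, -0.5668, -0.8112]
V = J·q̇ = [-0.0066, 0.5383, 0.0813, 0.9264, -0.2112, -0.3352]

-0.0066 0.5383 0.0813 0.9264 -0.2112 -0.3352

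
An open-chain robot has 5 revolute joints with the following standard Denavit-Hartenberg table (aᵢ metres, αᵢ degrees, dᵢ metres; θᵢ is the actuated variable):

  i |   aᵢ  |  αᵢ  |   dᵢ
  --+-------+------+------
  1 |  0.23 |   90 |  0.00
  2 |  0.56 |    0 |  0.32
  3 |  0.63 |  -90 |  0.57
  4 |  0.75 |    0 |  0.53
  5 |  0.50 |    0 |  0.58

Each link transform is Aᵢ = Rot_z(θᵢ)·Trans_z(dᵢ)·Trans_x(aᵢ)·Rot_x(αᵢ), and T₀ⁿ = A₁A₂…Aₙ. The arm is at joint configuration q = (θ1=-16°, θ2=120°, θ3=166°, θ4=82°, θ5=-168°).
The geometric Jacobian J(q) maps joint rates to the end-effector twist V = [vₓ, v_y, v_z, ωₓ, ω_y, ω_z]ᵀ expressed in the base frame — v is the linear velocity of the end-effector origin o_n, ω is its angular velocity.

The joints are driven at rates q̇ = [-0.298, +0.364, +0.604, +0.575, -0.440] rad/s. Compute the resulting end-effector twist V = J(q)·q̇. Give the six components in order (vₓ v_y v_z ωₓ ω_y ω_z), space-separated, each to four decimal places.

o_n = [1.0033, -0.9598, 0.0515]
J₁: ẑ×o_n = [0.9598, 1.0033, -0.0000], ω = ẑ
J2: z=[-0.2756, -0.9613, 0.0000] o=[0.2211, -0.0634, 0.0000] → [-0.0495, 0.0142, 0.9990, -0.2756, -0.9613, 0.0000]
J3: z=[-0.2756, -0.9613, 0.0000] o=[-0.1363, -0.2938, 0.4850] → [0.4167, -0.1195, 1.2790, -0.2756, -0.9613, 0.0000]
J4: z=[0.9240, -0.2650, 0.2756] o=[-0.1265, -0.8896, -0.1206] → [-0.0262, 0.1524, 0.2345, 0.9240, -0.2650, 0.2756]
J5: z=[0.9240, -0.2650, 0.2756] o=[0.5956, -0.3240, -0.0749] → [0.1418, -0.0044, -0.4795, 0.9240, -0.2650, 0.2756]
V = J·q̇ = [-0.1298, -0.2765, 1.4820, -0.1421, -0.9663, -0.2608]

-0.1298 -0.2765 1.4820 -0.1421 -0.9663 -0.2608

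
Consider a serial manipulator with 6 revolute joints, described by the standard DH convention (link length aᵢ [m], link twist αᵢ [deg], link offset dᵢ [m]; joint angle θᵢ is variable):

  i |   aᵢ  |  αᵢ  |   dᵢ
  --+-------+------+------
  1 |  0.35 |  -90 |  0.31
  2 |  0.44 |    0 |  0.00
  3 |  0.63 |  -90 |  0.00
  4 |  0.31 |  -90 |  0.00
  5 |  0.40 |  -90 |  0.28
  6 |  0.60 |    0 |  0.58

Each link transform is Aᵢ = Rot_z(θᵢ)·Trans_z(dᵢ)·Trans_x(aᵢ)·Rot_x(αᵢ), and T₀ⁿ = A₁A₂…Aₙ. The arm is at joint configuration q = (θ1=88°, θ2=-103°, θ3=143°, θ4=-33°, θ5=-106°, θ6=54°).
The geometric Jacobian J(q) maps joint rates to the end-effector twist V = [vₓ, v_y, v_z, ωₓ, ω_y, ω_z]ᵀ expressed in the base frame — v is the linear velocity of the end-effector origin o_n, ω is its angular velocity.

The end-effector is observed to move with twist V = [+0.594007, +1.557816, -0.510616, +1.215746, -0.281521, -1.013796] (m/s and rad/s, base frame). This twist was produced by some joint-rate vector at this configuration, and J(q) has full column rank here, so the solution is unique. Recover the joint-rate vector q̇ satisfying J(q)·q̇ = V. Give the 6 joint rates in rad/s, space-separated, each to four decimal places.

-0.9600 0.5000 -0.6650 0.3960 0.8080 -0.7300

o_n = [-0.5139, 0.5224, -0.6269]
J₁: ẑ×o_n = [-0.5224, -0.5139, 0.0000], ω = ẑ
J2: z=[-0.9994, 0.0349, 0.0000] o=[0.0122, 0.3498, 0.3100] → [-0.0327, -0.9363, -0.1542, -0.9994, 0.0349, 0.0000]
J3: z=[-0.9994, 0.0349, 0.0000] o=[0.0088, 0.2509, 0.7387] → [-0.0477, -1.3648, -0.2531, -0.9994, 0.0349, 0.0000]
J4: z=[-0.0224, -0.6424, -0.7660] o=[0.0256, 0.7332, 0.3338] → [0.4557, 0.3917, -0.3418, -0.0224, -0.6424, -0.7660]
J5: z=[0.8527, 0.3877, -0.3501] o=[-0.1362, 0.9381, 0.1666] → [-0.4532, 0.8089, -0.2081, 0.8527, 0.3877, -0.3501]
J6: z=[-0.5079, 0.4584, -0.7294] o=[0.1515, 0.7268, -0.1665] → [-0.3601, 0.2515, 0.4088, -0.5079, 0.4584, -0.7294]
q̇ = J⁺·V = [-0.9600, 0.5000, -0.6650, 0.3960, 0.8080, -0.7300]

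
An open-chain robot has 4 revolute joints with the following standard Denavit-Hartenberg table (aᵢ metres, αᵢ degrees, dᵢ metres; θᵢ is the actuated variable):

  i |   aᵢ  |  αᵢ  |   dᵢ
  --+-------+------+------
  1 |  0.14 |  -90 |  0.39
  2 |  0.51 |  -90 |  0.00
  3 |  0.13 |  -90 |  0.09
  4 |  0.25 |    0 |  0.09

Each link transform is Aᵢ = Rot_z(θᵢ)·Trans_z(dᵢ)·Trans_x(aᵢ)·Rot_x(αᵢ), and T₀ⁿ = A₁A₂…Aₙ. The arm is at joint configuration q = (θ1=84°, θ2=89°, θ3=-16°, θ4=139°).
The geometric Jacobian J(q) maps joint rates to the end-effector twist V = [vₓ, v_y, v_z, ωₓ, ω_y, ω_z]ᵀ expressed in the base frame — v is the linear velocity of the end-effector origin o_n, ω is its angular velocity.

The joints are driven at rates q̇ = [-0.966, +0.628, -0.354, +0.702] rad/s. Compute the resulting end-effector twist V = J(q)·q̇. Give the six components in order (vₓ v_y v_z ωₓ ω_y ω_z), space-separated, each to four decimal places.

0.2006 -0.5565 0.0203 0.0839 0.3505 -1.1533

o_n = [0.1254, 0.2104, -0.0870]
J₁: ẑ×o_n = [-0.2104, 0.1254, 0.0000], ω = ẑ
J2: z=[-0.9945, 0.1045, 0.0000] o=[0.0146, 0.1392, 0.3900] → [-0.0499, -0.4744, -0.0824, -0.9945, 0.1045, 0.0000]
J3: z=[-0.1045, -0.9944, -0.0175] o=[0.0156, 0.1481, -0.1199] → [-0.0316, 0.0015, 0.1027, -0.1045, -0.9944, -0.0175]
J4: z=[0.9565, -0.0957, -0.2756] o=[-0.0293, 0.0645, -0.2464] → [0.0250, -0.1951, 0.1543, 0.9565, -0.0957, -0.2756]
V = J·q̇ = [0.2006, -0.5565, 0.0203, 0.0839, 0.3505, -1.1533]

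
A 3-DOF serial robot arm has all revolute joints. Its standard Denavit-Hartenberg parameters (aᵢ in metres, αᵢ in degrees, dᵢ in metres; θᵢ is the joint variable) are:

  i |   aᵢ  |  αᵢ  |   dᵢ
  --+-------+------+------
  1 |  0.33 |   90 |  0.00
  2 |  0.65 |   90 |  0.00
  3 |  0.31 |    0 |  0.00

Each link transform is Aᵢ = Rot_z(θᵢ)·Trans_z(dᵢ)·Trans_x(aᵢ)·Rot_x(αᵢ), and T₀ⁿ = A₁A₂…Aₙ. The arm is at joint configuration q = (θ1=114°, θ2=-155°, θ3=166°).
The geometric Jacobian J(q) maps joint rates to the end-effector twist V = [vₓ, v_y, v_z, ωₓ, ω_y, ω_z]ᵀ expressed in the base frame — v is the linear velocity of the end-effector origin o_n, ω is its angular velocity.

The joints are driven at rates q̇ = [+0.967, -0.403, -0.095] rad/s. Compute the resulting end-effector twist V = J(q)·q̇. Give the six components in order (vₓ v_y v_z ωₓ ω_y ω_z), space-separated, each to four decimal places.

o_n = [0.0630, 0.0428, -0.1476]
J₁: ẑ×o_n = [-0.0428, 0.0630, 0.0000], ω = ẑ
J2: z=[0.9135, 0.4067, 0.0000] o=[-0.1342, 0.3015, 0.0000] → [-0.0600, 0.1348, -0.3165, 0.9135, 0.4067, 0.0000]
J3: z=[0.1719, -0.3861, 0.9063] o=[0.1054, -0.2367, -0.2747] → [-0.3024, -0.0602, 0.0317, 0.1719, -0.3861, 0.9063]
V = J·q̇ = [0.0115, 0.0123, 0.1245, -0.3845, -0.1272, 0.8809]

0.0115 0.0123 0.1245 -0.3845 -0.1272 0.8809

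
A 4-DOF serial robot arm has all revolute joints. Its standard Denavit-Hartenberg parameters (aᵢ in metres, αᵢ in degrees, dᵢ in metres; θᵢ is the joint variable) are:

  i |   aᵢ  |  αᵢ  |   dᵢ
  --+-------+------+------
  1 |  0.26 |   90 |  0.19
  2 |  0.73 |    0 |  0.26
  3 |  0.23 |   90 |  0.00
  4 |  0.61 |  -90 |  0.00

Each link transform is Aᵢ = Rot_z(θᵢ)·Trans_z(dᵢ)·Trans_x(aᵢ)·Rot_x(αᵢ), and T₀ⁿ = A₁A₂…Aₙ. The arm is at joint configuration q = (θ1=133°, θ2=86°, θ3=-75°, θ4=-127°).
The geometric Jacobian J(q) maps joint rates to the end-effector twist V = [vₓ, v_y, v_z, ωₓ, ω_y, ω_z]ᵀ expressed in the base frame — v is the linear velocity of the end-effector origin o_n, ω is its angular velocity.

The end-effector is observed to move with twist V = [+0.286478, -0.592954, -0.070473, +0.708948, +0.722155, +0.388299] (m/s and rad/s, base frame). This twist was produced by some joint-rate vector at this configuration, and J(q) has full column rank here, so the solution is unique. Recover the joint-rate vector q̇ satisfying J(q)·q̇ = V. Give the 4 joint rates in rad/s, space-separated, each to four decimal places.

o_n = [-0.2864, -0.0260, 0.8921]
J₁: ẑ×o_n = [0.0260, -0.2864, 0.0000], ω = ẑ
J2: z=[0.7314, 0.6820, 0.0000] o=[-0.1773, 0.1902, 0.1900] → [0.4788, -0.5135, -0.0837, 0.7314, 0.6820, 0.0000]
J3: z=[0.7314, 0.6820, 0.0000] o=[-0.0219, 0.4047, 0.9182] → [-0.0178, 0.0191, -0.1346, 0.7314, 0.6820, 0.0000]
J4: z=[-0.1301, 0.1395, -0.9816] o=[-0.1759, 0.5698, 0.9621] → [-0.5946, 0.0994, 0.0930, -0.1301, 0.1395, -0.9816]
q̇ = J⁺·V = [0.6180, 0.8610, 0.1500, 0.2340]

0.6180 0.8610 0.1500 0.2340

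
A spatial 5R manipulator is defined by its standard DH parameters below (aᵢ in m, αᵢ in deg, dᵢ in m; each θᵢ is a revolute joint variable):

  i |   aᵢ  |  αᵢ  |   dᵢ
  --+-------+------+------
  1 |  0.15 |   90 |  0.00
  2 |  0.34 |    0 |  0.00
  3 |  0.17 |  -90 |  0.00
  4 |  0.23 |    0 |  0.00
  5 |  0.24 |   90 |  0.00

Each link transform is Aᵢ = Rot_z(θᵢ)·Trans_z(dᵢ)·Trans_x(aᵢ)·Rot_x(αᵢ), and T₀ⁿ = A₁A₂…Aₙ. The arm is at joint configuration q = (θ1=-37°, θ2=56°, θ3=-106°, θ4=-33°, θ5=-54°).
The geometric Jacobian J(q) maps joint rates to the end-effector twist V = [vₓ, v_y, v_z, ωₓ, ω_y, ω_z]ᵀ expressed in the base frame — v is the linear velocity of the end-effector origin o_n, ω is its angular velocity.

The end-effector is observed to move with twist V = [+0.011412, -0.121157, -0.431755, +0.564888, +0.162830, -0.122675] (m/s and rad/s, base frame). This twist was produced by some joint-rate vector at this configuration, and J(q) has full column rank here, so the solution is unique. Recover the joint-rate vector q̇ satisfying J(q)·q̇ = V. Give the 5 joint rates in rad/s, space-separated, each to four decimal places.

o_n = [0.2448, -0.6414, -0.0057]
J₁: ẑ×o_n = [0.6414, 0.2448, -0.0000], ω = ẑ
J2: z=[-0.6018, -0.7986, 0.0000] o=[0.1198, -0.0903, 0.0000] → [0.0046, -0.0035, 0.4315, -0.6018, -0.7986, 0.0000]
J3: z=[-0.6018, -0.7986, 0.0000] o=[0.2716, -0.2047, 0.2819] → [0.2297, -0.1731, 0.2413, -0.6018, -0.7986, 0.0000]
J4: z=[0.6118, -0.4610, 0.6428] o=[0.3589, -0.2705, 0.1516] → [0.3110, 0.0229, -0.2796, 0.6118, -0.4610, 0.6428]
J5: z=[0.6118, -0.4610, 0.6428] o=[0.3825, -0.4451, 0.0039] → [0.1306, -0.0827, -0.1836, 0.6118, -0.4610, 0.6428]
q̇ = J⁺·V = [-0.4190, -0.8420, 0.3720, 0.7670, -0.3060]

-0.4190 -0.8420 0.3720 0.7670 -0.3060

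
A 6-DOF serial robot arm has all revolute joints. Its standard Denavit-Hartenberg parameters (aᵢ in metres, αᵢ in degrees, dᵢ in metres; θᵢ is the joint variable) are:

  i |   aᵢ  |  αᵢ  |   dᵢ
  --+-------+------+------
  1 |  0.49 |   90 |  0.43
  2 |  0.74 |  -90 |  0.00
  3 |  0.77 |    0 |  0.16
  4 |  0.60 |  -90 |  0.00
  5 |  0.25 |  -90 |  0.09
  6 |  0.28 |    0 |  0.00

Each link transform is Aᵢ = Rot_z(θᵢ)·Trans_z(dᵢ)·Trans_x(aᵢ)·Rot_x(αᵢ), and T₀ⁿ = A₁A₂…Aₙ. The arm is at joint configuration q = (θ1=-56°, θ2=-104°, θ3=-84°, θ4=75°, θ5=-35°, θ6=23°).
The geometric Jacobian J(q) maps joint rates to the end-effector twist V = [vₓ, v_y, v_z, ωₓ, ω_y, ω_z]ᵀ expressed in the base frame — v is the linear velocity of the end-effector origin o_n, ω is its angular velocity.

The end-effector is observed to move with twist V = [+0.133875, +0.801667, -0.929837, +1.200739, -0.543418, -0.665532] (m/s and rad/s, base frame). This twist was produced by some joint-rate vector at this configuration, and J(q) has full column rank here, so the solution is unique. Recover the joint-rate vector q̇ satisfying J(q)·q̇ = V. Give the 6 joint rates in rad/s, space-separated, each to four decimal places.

o_n = [-0.5100, -0.9318, -1.4459]
J₁: ẑ×o_n = [0.9318, -0.5100, 0.0000], ω = ẑ
J2: z=[-0.8290, -0.5592, 0.0000] o=[0.2740, -0.4062, 0.4300] → [1.0490, -1.5552, -0.0027, -0.8290, -0.5592, 0.0000]
J3: z=[0.5426, -0.8044, -0.2419] o=[0.1739, -0.2578, -0.2880] → [0.7684, 0.7937, -0.9158, 0.5426, -0.8044, -0.2419]
J4: z=[0.5426, -0.8044, -0.2419] o=[-0.3850, -0.7986, -0.4048] → [0.8053, 0.5951, -0.1728, 0.5426, -0.8044, -0.2419]
J5: z=[0.7977, 0.5837, -0.1518] o=[-0.5430, -0.7322, -0.9798] → [-0.3024, 0.3668, -0.1785, 0.7977, 0.5837, -0.1518]
J6: z=[-0.5955, 0.7224, -0.3515] o=[-0.4474, -0.7724, -1.2244] → [-0.2160, -0.1099, 0.1402, -0.5955, 0.7224, -0.3515]
q̇ = J⁺·V = [-0.5480, 0.2800, 0.7670, -0.0890, 0.9350, -0.5360]

-0.5480 0.2800 0.7670 -0.0890 0.9350 -0.5360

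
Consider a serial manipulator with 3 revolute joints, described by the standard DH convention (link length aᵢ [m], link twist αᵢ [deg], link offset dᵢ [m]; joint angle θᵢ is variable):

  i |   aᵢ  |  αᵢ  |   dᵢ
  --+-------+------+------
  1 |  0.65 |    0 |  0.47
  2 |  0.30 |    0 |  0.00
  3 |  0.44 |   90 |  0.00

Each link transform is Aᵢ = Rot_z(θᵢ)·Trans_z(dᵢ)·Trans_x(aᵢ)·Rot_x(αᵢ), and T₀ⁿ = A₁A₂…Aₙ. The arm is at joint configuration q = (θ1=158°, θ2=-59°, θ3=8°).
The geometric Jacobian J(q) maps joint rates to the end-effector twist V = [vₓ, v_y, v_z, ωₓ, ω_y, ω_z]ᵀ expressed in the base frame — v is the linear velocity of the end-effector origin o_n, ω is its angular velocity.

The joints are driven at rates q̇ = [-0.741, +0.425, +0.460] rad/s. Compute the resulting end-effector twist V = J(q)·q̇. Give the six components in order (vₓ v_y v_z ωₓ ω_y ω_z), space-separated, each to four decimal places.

o_n = [-0.7782, 0.9606, 0.4700]
J₁: ẑ×o_n = [-0.9606, -0.7782, 0.0000], ω = ẑ
J2: z=[0.0000, 0.0000, 1.0000] o=[-0.6027, 0.2435, 0.4700] → [-0.7171, -0.1756, 0.0000, 0.0000, 0.0000, 1.0000]
J3: z=[0.0000, 0.0000, 1.0000] o=[-0.6496, 0.5398, 0.4700] → [-0.4208, -0.1286, 0.0000, 0.0000, 0.0000, 1.0000]
V = J·q̇ = [0.2135, 0.4429, 0.0000, 0.0000, 0.0000, 0.1440]

0.2135 0.4429 0.0000 0.0000 0.0000 0.1440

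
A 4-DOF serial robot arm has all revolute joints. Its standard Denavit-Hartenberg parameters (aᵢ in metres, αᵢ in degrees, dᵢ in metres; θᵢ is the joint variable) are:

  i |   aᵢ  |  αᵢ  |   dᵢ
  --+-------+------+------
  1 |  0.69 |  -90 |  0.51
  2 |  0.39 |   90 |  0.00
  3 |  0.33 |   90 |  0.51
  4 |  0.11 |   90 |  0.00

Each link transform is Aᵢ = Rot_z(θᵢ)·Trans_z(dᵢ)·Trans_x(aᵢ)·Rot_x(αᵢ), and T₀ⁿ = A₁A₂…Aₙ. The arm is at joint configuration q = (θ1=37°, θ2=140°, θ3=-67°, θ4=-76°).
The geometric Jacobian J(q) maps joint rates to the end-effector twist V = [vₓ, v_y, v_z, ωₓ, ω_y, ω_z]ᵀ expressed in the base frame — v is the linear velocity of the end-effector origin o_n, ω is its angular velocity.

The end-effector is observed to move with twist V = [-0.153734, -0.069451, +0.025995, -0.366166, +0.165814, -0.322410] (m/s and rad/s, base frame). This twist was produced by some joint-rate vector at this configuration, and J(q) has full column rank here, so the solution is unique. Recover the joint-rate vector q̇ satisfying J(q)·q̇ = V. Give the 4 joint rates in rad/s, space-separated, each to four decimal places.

-0.0250 0.2090 0.1040 -0.3680

o_n = [0.6318, 0.0651, -0.1392]
J₁: ẑ×o_n = [-0.0651, 0.6318, 0.0000], ω = ẑ
J2: z=[-0.6018, 0.7986, 0.0000] o=[0.5511, 0.4153, 0.5100] → [-0.5185, -0.3907, 0.1463, -0.6018, 0.7986, 0.0000]
J3: z=[0.5134, 0.3868, -0.7660] o=[0.3125, 0.2355, 0.2593] → [-0.2847, -0.0401, -0.2110, 0.5134, 0.3868, -0.7660]
J4: z=[0.7983, 0.1123, 0.5917] o=[0.6782, 0.1307, -0.2143] → [0.0473, -0.0874, -0.0472, 0.7983, 0.1123, 0.5917]
q̇ = J⁺·V = [-0.0250, 0.2090, 0.1040, -0.3680]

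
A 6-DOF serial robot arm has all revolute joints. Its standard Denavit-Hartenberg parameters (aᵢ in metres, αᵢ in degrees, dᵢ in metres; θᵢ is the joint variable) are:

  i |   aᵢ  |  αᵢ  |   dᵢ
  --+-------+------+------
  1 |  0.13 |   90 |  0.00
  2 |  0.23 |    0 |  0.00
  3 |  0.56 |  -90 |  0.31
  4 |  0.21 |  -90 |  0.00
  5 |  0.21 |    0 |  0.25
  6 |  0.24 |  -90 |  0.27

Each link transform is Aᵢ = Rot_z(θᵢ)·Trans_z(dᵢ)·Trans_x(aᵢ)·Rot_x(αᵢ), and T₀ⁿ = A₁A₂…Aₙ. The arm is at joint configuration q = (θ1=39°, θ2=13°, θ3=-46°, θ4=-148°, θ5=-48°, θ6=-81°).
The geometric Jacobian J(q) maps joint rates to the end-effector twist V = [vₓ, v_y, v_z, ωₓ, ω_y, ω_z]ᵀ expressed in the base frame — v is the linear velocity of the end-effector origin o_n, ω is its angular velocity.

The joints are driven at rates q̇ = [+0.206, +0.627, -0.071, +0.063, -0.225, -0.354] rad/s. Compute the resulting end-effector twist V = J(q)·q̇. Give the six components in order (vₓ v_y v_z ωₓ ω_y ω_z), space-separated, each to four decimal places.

0.0280 0.4204 0.4233 -0.1324 -0.1908 0.4259

o_n = [1.3937, 0.0262, -0.0239]
J₁: ẑ×o_n = [-0.0262, 1.3937, 0.0000], ω = ẑ
J2: z=[0.6293, -0.7771, 0.0000] o=[0.1010, 0.0818, 0.0000] → [0.0186, 0.0150, 0.9696, 0.6293, -0.7771, 0.0000]
J3: z=[0.6293, -0.7771, 0.0000] o=[0.2752, 0.2228, 0.0517] → [0.0588, 0.0476, 0.7455, 0.6293, -0.7771, 0.0000]
J4: z=[0.4233, 0.3428, 0.8387] o=[0.8353, 0.2775, -0.2533] → [0.2894, 0.3712, -0.2978, 0.4233, 0.3428, 0.8387]
J5: z=[0.8791, -0.3794, -0.2886] o=[0.7892, 0.0970, -0.1563] → [-0.0707, -0.2908, 0.1671, 0.8791, -0.3794, -0.2886]
J6: z=[0.8791, -0.3794, -0.2886] o=[1.0442, -0.0651, -0.0326] → [0.0230, -0.1085, 0.2128, 0.8791, -0.3794, -0.2886]
V = J·q̇ = [0.0280, 0.4204, 0.4233, -0.1324, -0.1908, 0.4259]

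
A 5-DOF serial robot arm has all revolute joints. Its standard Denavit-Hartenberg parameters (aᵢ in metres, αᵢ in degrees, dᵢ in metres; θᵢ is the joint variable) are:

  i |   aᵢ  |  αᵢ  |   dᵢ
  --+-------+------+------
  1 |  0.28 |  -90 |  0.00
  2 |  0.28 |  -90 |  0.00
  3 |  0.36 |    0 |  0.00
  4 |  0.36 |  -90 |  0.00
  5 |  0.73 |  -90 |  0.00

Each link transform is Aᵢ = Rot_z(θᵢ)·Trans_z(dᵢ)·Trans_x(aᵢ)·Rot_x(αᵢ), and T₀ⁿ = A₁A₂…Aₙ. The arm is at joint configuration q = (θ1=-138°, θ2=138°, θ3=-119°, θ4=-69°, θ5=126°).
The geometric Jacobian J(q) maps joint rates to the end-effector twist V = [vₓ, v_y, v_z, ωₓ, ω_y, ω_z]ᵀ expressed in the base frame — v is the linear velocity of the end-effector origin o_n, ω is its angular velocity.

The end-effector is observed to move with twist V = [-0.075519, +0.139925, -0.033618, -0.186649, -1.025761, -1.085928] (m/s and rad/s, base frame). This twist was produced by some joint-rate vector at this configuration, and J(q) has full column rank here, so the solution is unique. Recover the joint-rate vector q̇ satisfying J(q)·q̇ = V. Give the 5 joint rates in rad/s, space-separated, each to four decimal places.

-0.0970 0.9830 -0.9220 -0.3650 -0.3490

o_n = [-0.1886, -0.6065, -0.5552]
J₁: ẑ×o_n = [0.6065, -0.1886, 0.0000], ω = ẑ
J2: z=[0.6691, -0.7431, 0.0000] o=[-0.2081, -0.1874, 0.0000] → [0.4126, 0.3715, -0.2660, 0.6691, -0.7431, 0.0000]
J3: z=[0.4973, 0.4477, 0.7431] o=[-0.0534, -0.0481, -0.1874] → [0.2502, 0.0825, -0.2171, 0.4973, 0.4477, 0.7431]
J4: z=[0.4973, 0.4477, 0.7431] o=[0.0609, -0.3689, -0.0706] → [-0.0405, 0.0556, -0.0064, 0.4973, 0.4477, 0.7431]
J5: z=[0.5858, -0.8051, 0.0931] o=[-0.1696, -0.5089, 0.1680] → [0.5913, 0.4219, -0.0725, 0.5858, -0.8051, 0.0931]
q̇ = J⁺·V = [-0.0970, 0.9830, -0.9220, -0.3650, -0.3490]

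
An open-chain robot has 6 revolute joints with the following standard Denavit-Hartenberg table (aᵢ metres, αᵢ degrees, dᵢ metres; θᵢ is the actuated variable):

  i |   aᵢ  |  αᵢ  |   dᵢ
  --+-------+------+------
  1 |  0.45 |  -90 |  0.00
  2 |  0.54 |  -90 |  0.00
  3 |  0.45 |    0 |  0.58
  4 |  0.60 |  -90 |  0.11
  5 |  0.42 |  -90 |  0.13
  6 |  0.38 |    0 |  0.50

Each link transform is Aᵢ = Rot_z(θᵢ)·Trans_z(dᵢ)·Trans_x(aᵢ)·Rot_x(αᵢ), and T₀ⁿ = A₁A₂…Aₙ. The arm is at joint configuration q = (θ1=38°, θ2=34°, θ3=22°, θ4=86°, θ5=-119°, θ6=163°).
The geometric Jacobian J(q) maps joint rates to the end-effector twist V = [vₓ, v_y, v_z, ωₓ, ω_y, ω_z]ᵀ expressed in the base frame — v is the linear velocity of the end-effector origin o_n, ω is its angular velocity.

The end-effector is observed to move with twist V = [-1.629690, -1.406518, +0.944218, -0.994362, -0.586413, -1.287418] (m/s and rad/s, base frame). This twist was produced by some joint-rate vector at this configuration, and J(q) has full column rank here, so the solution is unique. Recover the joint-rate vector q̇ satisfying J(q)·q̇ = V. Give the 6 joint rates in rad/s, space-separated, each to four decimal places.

-0.3880 0.5680 0.6150 0.4740 0.2950 0.6120

o_n = [1.0232, -0.6259, -1.1648]
J₁: ẑ×o_n = [0.6259, 1.0232, -0.0000], ω = ẑ
J2: z=[-0.6157, 0.7880, 0.0000] o=[0.3546, 0.2770, 0.0000] → [-0.9178, -0.7171, 0.0291, -0.6157, 0.7880, 0.0000]
J3: z=[-0.4407, -0.3443, -0.8290] o=[0.7074, 0.5527, -0.3020] → [-0.6801, -0.6420, 0.6281, -0.4407, -0.3443, -0.8290]
J4: z=[-0.4407, -0.3443, -0.8290] o=[0.8282, 0.4331, -1.0161] → [-0.8268, -0.2272, 0.5338, -0.4407, -0.3443, -0.8290]
J5: z=[-0.8116, -0.2419, 0.5318] o=[1.0099, -0.1491, -1.0036] → [0.2926, -0.1237, 0.3902, -0.8116, -0.2419, 0.5318]
J6: z=[0.1219, -0.9603, -0.2508] o=[0.6644, -0.1223, -1.2742] → [-0.2314, -0.1033, 0.2831, 0.1219, -0.9603, -0.2508]
q̇ = J⁺·V = [-0.3880, 0.5680, 0.6150, 0.4740, 0.2950, 0.6120]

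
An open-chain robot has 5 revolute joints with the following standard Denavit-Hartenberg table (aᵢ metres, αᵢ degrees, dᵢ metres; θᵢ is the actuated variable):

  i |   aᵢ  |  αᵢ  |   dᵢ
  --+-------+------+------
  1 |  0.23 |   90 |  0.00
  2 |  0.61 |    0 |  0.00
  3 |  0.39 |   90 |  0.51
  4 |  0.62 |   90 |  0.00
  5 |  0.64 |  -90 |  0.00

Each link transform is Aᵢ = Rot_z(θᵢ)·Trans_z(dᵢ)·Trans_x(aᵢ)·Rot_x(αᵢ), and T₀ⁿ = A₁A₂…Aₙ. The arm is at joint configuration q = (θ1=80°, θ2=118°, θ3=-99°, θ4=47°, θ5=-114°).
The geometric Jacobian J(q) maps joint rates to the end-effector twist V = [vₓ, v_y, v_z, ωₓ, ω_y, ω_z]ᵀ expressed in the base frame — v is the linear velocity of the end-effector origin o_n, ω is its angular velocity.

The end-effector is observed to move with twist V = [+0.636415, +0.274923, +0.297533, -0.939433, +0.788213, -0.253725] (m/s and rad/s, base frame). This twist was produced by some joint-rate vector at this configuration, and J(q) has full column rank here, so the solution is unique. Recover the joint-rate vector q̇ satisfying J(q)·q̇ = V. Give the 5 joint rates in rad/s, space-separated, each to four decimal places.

-0.5780 -0.3830 -0.0400 -0.1070 0.9370

o_n = [0.8228, 0.2143, 1.2982]
J₁: ẑ×o_n = [-0.2143, 0.8228, 0.0000], ω = ẑ
J2: z=[0.9848, -0.1736, 0.0000] o=[0.0399, 0.2265, 0.0000] → [-0.2254, -1.2785, 0.1240, 0.9848, -0.1736, 0.0000]
J3: z=[0.9848, -0.1736, 0.0000] o=[-0.0098, -0.0555, 0.5386] → [-0.1319, -0.7481, 0.4103, 0.9848, -0.1736, 0.0000]
J4: z=[0.0565, 0.3206, -0.9455] o=[0.5565, 0.2191, 0.6656] → [0.1984, -0.2875, -0.0856, 0.0565, 0.3206, -0.9455]
J5: z=[-0.5516, 0.7994, 0.2381] o=[1.0725, 0.5341, 0.8032] → [0.4719, 0.2136, 0.3759, -0.5516, 0.7994, 0.2381]
q̇ = J⁺·V = [-0.5780, -0.3830, -0.0400, -0.1070, 0.9370]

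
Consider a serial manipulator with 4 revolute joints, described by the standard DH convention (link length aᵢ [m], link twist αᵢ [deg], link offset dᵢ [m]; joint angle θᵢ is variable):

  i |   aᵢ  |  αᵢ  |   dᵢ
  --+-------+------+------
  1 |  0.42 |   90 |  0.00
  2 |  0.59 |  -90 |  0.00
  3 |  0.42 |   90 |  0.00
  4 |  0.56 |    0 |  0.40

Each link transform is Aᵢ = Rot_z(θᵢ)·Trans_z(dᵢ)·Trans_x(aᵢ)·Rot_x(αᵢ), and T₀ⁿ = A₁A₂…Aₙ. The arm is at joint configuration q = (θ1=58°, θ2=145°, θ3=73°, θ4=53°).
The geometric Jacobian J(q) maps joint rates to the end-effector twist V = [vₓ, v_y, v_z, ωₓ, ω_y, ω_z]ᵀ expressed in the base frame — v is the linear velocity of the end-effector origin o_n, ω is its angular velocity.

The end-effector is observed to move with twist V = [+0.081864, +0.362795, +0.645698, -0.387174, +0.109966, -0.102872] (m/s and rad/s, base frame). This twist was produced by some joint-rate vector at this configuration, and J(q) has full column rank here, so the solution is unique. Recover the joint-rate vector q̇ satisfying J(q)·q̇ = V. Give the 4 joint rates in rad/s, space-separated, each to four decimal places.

o_n = [-0.9464, -0.3691, 0.3184]
J₁: ẑ×o_n = [0.3691, -0.9464, 0.0000], ω = ẑ
J2: z=[0.8480, -0.5299, 0.0000] o=[0.2226, 0.3562, 0.0000] → [-0.1687, -0.2700, -1.2345, 0.8480, -0.5299, 0.0000]
J3: z=[-0.3039, -0.4864, -0.8192] o=[-0.0335, -0.0537, 0.3384] → [-0.2486, 0.7417, -0.3482, -0.3039, -0.4864, -0.8192]
J4: z=[-0.1672, -0.8193, 0.5485] o=[-0.4275, 0.0739, 0.4088] → [0.3170, -0.2997, -0.3511, -0.1672, -0.8193, 0.5485]
q̇ = J⁺·V = [-0.7550, -0.5290, -0.4700, 0.4870]

-0.7550 -0.5290 -0.4700 0.4870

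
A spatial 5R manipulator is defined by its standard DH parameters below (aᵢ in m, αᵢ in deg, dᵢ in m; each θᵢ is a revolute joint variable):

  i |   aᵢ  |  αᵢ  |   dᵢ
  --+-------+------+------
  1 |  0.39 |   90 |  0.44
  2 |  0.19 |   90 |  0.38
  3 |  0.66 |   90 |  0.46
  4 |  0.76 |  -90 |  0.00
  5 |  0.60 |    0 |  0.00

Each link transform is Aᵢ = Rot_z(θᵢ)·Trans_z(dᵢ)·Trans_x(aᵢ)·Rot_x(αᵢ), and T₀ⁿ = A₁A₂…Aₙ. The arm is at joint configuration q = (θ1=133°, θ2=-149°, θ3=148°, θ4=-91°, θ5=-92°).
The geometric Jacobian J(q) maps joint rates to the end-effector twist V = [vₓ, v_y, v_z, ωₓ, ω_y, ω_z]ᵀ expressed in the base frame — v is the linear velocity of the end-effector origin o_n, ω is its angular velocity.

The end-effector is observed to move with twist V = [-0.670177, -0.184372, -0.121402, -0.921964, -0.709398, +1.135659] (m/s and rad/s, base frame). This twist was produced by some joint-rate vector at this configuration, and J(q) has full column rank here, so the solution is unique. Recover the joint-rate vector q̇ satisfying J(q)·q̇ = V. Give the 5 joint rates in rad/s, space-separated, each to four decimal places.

o_n = [0.5127, 1.2558, 0.2220]
J₁: ẑ×o_n = [-1.2558, 0.5127, 0.0000], ω = ẑ
J2: z=[0.7314, 0.6820, 0.0000] o=[-0.2660, 0.2852, 0.4400] → [-0.1487, 0.1594, 0.1788, 0.7314, 0.6820, 0.0000]
J3: z=[0.3513, -0.3767, 0.8572] o=[0.1230, 0.4253, 0.3421] → [-0.6667, 0.3762, 0.4385, 0.3513, -0.3767, 0.8572]
J4: z=[0.9300, 0.2462, -0.2729] o=[0.2132, 0.8414, 1.0247] → [-0.0845, 0.6648, 0.3117, 0.9300, 0.2462, -0.2729]
J5: z=[-0.1143, 0.8995, 0.4218] o=[-0.0523, 1.1158, 0.3676] → [-0.1900, 0.2216, -0.5242, -0.1143, 0.8995, 0.4218]
q̇ = J⁺·V = [0.2630, -0.5710, 0.6940, -0.7860, 0.1500]

0.2630 -0.5710 0.6940 -0.7860 0.1500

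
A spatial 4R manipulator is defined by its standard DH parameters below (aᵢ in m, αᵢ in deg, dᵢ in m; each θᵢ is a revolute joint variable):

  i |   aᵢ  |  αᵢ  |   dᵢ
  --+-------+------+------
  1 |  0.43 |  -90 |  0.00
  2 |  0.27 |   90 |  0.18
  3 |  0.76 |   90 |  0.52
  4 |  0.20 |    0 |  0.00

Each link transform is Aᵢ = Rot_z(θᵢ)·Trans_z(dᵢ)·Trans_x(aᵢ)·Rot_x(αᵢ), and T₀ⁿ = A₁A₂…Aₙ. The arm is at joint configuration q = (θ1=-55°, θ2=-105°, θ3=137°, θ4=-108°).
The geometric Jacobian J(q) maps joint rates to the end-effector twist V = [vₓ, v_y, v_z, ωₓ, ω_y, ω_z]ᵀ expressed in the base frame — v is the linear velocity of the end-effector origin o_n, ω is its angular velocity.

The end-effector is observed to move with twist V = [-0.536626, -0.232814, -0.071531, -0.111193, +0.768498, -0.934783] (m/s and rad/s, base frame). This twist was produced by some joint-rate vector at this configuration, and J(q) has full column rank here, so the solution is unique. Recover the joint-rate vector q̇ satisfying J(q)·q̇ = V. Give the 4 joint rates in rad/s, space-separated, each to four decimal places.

o_n = [0.6371, 0.2341, -0.3178]
J₁: ẑ×o_n = [-0.2341, 0.6371, 0.0000], ω = ẑ
J2: z=[0.8192, 0.5736, 0.0000] o=[0.2466, -0.3522, 0.0000] → [-0.1823, 0.2603, 0.2563, 0.8192, 0.5736, 0.0000]
J3: z=[-0.5540, 0.7912, -0.2588] o=[0.3540, -0.1917, 0.2608] → [-0.3476, -0.3938, -0.4599, -0.5540, 0.7912, -0.2588]
J4: z=[0.4978, 0.5641, 0.6588] o=[0.5730, 0.3991, -0.4107] → [0.1612, -0.0040, -0.1184, 0.4978, 0.5641, 0.6588]
q̇ = J⁺·V = [-0.2110, 0.9070, 0.8570, -0.7620]

-0.2110 0.9070 0.8570 -0.7620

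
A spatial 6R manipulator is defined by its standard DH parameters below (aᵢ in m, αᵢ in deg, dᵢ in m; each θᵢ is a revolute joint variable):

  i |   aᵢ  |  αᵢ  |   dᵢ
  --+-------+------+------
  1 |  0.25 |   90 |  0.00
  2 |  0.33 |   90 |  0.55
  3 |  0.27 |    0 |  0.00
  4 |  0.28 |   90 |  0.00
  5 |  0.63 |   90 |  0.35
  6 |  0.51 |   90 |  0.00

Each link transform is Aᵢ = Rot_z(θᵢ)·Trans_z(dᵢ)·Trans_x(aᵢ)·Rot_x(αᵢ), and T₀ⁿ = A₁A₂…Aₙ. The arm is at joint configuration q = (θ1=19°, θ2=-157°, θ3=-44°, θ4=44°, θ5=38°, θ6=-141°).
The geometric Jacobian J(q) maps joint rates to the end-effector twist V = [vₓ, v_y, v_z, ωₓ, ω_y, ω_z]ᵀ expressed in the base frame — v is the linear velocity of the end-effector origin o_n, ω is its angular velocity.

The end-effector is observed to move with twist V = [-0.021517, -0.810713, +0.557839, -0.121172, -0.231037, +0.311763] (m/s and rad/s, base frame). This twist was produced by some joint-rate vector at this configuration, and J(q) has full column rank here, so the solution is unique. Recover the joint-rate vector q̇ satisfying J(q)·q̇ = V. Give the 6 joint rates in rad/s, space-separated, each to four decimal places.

0.5800 -0.8000 0.4040 -0.2190 -0.9790 0.4540

o_n = [-0.5684, -0.5483, -0.2538]
J₁: ẑ×o_n = [0.5483, -0.5684, 0.0000], ω = ẑ
J2: z=[0.3256, -0.9455, 0.0000] o=[0.2364, 0.0814, 0.0000] → [0.2399, 0.0826, -0.9660, 0.3256, -0.9455, 0.0000]
J3: z=[-0.3694, -0.1272, 0.9205] o=[0.1282, -0.5375, -0.1289] → [0.0258, -0.6874, -0.0846, -0.3694, -0.1272, 0.9205]
J4: z=[-0.3694, -0.1272, 0.9205] o=[-0.1019, -0.4184, -0.2048] → [0.1258, -0.4475, -0.0113, -0.3694, -0.1272, 0.9205]
J5: z=[-0.3256, 0.9455, 0.0000] o=[-0.3456, -0.5023, -0.3142] → [0.0572, 0.0197, 0.2257, -0.3256, 0.9455, 0.0000]
J6: z=[-0.2447, -0.0843, -0.9659] o=[-1.0349, -0.3695, -0.1512] → [-0.1641, -0.4757, 0.0831, -0.2447, -0.0843, -0.9659]
q̇ = J⁺·V = [0.5800, -0.8000, 0.4040, -0.2190, -0.9790, 0.4540]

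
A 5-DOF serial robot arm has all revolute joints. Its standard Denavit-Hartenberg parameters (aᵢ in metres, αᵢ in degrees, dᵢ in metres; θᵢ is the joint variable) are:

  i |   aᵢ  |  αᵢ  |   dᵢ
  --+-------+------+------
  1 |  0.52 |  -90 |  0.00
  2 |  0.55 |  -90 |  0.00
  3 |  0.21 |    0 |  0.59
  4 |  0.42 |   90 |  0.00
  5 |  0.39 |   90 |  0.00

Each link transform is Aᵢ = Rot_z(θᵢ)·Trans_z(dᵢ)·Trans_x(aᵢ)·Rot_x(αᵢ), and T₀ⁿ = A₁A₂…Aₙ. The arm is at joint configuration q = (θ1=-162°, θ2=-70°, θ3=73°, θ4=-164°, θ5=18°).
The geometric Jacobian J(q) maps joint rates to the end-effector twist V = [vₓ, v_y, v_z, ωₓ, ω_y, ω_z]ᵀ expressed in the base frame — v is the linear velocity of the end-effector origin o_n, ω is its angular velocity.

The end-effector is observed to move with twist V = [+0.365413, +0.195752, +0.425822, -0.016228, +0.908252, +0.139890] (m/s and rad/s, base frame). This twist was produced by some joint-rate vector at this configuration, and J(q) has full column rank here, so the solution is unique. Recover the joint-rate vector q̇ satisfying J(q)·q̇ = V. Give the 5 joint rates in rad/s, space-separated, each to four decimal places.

-0.0290 -0.8700 0.6000 -0.9070 -0.0680

o_n = [-1.1416, -0.9913, 0.3185]
J₁: ẑ×o_n = [0.9913, -1.1416, 0.0000], ω = ẑ
J2: z=[0.3090, -0.9511, 0.0000] o=[-0.4945, -0.1607, 0.0000] → [-0.3030, -0.0984, -0.8721, 0.3090, -0.9511, 0.0000]
J3: z=[-0.8937, -0.2904, -0.3420] o=[-0.6735, -0.2188, 0.5168] → [-0.2066, -0.0171, 0.5544, -0.8937, -0.2904, -0.3420]
J4: z=[-0.8937, -0.2904, -0.3420] o=[-1.2828, -0.2056, 0.3727] → [-0.2530, -0.0967, 0.7431, -0.8937, -0.2904, -0.3420]
J5: z=[0.3198, 0.1223, -0.9395] o=[-1.1506, -0.6042, 0.3658] → [-0.3694, 0.0067, -0.1249, 0.3198, 0.1223, -0.9395]
q̇ = J⁺·V = [-0.0290, -0.8700, 0.6000, -0.9070, -0.0680]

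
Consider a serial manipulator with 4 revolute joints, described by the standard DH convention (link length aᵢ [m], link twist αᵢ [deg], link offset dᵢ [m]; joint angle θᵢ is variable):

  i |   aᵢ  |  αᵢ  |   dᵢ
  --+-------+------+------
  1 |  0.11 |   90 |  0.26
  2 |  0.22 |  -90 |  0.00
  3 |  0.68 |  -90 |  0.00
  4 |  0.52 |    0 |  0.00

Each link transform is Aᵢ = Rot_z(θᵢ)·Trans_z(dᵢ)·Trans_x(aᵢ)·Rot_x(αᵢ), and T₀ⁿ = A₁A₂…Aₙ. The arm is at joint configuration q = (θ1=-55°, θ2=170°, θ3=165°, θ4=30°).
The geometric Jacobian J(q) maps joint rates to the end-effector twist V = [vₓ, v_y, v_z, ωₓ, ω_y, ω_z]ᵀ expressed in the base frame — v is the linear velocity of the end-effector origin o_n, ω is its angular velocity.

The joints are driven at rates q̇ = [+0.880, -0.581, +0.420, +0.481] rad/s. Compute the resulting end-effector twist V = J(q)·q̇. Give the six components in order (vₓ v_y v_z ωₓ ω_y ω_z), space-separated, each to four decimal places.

0.2386 0.3587 -0.3121 0.1238 0.0261 0.4448

o_n = [0.8211, -0.6626, 0.3647]
J₁: ẑ×o_n = [0.6626, 0.8211, -0.0000], ω = ẑ
J2: z=[-0.8192, -0.5736, 0.0000] o=[0.0631, -0.0901, 0.2600] → [-0.0600, 0.0857, 0.9037, -0.8192, -0.5736, 0.0000]
J3: z=[-0.0996, 0.1422, -0.9848] o=[-0.0612, 0.0874, 0.2982] → [-0.7291, -0.8622, -0.0508, -0.0996, 0.1422, -0.9848]
J4: z=[-0.6450, -0.7628, -0.0449] o=[0.4540, -0.3416, 0.1841] → [-0.1521, 0.0999, 0.4871, -0.6450, -0.7628, -0.0449]
V = J·q̇ = [0.2386, 0.3587, -0.3121, 0.1238, 0.0261, 0.4448]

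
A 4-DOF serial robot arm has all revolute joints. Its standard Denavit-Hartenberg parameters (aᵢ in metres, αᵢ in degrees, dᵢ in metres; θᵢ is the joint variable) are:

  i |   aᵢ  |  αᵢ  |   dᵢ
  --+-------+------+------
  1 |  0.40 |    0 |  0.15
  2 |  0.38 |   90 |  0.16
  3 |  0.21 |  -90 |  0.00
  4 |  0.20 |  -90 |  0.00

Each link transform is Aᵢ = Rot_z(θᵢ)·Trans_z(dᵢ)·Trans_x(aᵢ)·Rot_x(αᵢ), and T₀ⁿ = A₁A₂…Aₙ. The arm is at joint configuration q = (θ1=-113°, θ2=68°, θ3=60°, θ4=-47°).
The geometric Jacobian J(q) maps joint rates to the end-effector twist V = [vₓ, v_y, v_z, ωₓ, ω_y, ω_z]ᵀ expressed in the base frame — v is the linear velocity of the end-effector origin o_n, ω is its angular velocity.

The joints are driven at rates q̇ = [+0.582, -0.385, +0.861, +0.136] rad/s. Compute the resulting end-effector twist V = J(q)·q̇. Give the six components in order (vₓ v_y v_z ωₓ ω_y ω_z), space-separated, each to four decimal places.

o_n = [0.1314, -0.8628, 0.6100]
J₁: ẑ×o_n = [0.8628, 0.1314, -0.0000], ω = ẑ
J2: z=[0.0000, 0.0000, 1.0000] o=[-0.1563, -0.3682, 0.1500] → [0.4946, 0.2877, -0.0000, 0.0000, 0.0000, 1.0000]
J3: z=[-0.7071, -0.7071, 0.0000] o=[0.1124, -0.6369, 0.3100] → [-0.2121, 0.2121, 0.1732, -0.7071, -0.7071, 0.0000]
J4: z=[-0.6124, 0.6124, 0.5000] o=[0.1867, -0.7111, 0.4919] → [0.1482, 0.0447, 0.1267, -0.6124, 0.6124, 0.5000]
V = J·q̇ = [0.1492, 0.1544, 0.1664, -0.6921, -0.5255, 0.2650]

0.1492 0.1544 0.1664 -0.6921 -0.5255 0.2650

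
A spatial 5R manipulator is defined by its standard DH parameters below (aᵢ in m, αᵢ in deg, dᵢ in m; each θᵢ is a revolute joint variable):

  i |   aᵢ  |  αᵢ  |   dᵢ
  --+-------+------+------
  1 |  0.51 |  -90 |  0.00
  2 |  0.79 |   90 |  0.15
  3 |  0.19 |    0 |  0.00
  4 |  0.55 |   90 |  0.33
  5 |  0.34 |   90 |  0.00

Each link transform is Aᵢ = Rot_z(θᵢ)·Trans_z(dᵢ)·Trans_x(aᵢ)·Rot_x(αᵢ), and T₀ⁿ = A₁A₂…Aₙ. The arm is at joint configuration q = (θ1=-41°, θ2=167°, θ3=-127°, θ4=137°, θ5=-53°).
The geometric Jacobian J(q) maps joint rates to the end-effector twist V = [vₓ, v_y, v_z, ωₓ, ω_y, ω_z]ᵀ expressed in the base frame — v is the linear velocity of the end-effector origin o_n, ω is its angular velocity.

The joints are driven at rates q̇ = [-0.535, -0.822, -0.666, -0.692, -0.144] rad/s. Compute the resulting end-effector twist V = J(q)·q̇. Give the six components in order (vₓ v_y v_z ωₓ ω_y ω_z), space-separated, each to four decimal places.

-0.0627 -0.5817 -1.1055 -0.6584 -0.3289 0.7938

o_n = [-0.5637, 0.6613, -0.3761]
J₁: ẑ×o_n = [-0.6613, -0.5637, 0.0000], ω = ẑ
J2: z=[0.6561, 0.7547, 0.0000] o=[0.3849, -0.3346, 0.0000] → [-0.2839, 0.2468, 1.3693, 0.6561, 0.7547, 0.0000]
J3: z=[0.1698, -0.1476, -0.9744] o=[-0.0976, 0.2836, -0.1777] → [0.3973, 0.4878, -0.0047, 0.1698, -0.1476, -0.9744]
J4: z=[0.1698, -0.1476, -0.9744] o=[-0.1131, 0.0960, -0.1520] → [0.5839, 0.4771, 0.0295, 0.1698, -0.1476, -0.9744]
J5: z=[-0.7738, -0.6322, -0.0391] o=[-0.3927, 0.4656, -0.5954] → [-0.1310, 0.1763, -0.2595, -0.7738, -0.6322, -0.0391]
V = J·q̇ = [-0.0627, -0.5817, -1.1055, -0.6584, -0.3289, 0.7938]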